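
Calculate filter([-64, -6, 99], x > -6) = keep x where x > -6: -64✗, -6✗, 99✓
= [99]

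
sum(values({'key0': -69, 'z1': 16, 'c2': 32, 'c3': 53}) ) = (-69) + 16 + 32 + 53
= 32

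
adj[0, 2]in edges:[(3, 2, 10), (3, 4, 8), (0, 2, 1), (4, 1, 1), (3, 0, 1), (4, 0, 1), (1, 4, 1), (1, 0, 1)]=1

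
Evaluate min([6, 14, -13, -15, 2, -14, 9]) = -15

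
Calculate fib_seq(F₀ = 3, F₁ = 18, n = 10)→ F_2 = F_1 + F_0 = 21
F_3 = F_2 + F_1 = 39
F_4 = F_3 + F_2 = 60
...
= [3, 18, 21, 39, 60, 99, 159, 258, 417, 675]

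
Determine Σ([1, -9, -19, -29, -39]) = 1 + (-9) + (-19) + (-29) + (-39)
= -95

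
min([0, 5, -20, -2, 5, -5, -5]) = -20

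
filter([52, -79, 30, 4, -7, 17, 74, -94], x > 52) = [74]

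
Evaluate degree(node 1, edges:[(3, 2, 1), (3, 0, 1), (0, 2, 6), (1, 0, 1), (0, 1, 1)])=incident: (1,0), (0,1)
= 2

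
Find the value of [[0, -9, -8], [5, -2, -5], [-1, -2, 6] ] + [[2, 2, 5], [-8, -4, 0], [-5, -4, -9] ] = [[2, -7, -3], [-3, -6, -5], [-6, -6, -3]]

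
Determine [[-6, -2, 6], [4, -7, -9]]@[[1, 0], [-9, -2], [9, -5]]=[[66, -26], [-14, 59]]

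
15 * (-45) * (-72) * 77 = 3742200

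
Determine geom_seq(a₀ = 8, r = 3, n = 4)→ [8, 24, 72, 216]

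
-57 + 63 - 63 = -57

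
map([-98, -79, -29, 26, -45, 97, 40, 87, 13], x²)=[9604, 6241, 841, 676, 2025, 9409, 1600, 7569, 169]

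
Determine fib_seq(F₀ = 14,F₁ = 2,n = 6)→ F_2 = F_1 + F_0 = 16
F_3 = F_2 + F_1 = 18
F_4 = F_3 + F_2 = 34
...
= [14, 2, 16, 18, 34, 52]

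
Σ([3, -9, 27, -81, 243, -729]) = 3 + -9 + 27 + -81 + 243 + -729
= -546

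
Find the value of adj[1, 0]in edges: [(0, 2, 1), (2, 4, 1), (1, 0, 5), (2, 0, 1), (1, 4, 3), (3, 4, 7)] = 5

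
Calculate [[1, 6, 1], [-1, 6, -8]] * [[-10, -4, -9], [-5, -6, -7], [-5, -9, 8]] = [[-45, -49, -43], [20, 40, -97]]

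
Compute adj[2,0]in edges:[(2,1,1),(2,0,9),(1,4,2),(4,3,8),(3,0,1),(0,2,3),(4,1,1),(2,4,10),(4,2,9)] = 9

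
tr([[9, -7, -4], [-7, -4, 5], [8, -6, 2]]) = 7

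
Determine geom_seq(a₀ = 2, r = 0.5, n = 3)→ [2.0, 1.0, 0.5]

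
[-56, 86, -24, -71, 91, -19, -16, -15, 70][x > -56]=[86, -24, 91, -19, -16, -15, 70]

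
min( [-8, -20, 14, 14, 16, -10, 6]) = -20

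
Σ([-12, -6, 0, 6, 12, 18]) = (-12) + (-6) + 0 + 6 + 12 + 18
= 18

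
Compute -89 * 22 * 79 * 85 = -13147970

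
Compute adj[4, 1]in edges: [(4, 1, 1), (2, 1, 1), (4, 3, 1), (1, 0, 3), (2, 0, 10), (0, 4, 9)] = 1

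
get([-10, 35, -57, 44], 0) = -10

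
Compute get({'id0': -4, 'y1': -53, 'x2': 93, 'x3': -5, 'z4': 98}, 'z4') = 98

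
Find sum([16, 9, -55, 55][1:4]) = 9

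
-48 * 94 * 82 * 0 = 0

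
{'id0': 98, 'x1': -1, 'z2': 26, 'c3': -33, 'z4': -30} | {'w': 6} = {'id0': 98, 'x1': -1, 'z2': 26, 'c3': -33, 'z4': -30, 'w': 6}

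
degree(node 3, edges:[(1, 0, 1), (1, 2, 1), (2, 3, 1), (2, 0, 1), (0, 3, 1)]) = incident: (2,3), (0,3)
= 2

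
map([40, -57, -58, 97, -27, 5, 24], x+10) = [50, -47, -48, 107, -17, 15, 34]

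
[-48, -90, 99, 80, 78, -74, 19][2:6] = [99, 80, 78, -74]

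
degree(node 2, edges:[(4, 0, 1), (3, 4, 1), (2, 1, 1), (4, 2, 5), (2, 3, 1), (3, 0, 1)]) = 3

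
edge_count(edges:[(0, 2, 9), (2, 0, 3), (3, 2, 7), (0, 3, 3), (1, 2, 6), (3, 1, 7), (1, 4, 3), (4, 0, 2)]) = 8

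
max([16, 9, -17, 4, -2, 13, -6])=16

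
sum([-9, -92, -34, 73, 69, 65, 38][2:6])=slice → [-34, 73, 69, 65]
(-34) + 73 + 69 + 65
= 173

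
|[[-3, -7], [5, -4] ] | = (-3)*(-4) - (-7)*(5)
= 47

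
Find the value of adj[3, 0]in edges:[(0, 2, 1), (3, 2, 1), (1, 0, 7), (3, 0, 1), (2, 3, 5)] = 1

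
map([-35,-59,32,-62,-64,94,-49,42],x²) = (-35)²=1225, (-59)²=3481, (32)²=1024, (-62)²=3844, (-64)²=4096, (94)²=8836, (-49)²=2401, (42)²=1764
= [1225, 3481, 1024, 3844, 4096, 8836, 2401, 1764]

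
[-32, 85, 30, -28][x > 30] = keep x where x > 30: -32✗, 85✓, 30✗, -28✗
= [85]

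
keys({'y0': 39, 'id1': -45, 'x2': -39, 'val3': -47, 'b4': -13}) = ['y0', 'id1', 'x2', 'val3', 'b4']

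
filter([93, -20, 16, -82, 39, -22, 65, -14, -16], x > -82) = [93, -20, 16, 39, -22, 65, -14, -16]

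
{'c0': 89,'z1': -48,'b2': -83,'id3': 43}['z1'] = -48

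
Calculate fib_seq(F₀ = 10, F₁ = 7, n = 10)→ F_2 = F_1 + F_0 = 17
F_3 = F_2 + F_1 = 24
F_4 = F_3 + F_2 = 41
...
= [10, 7, 17, 24, 41, 65, 106, 171, 277, 448]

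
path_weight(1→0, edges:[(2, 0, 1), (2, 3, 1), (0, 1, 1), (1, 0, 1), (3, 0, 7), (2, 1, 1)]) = w(1→0)=1
= 1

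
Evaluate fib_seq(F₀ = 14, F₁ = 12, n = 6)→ F_2 = F_1 + F_0 = 26
F_3 = F_2 + F_1 = 38
F_4 = F_3 + F_2 = 64
...
= [14, 12, 26, 38, 64, 102]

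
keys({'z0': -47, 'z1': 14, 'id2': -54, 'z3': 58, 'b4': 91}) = ['z0', 'z1', 'id2', 'z3', 'b4']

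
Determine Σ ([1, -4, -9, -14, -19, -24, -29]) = 1 + (-4) + (-9) + (-14) + (-19) + (-24) + (-29)
= -98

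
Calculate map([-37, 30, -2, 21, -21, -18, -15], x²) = (-37)²=1369, (30)²=900, (-2)²=4, (21)²=441, (-21)²=441, (-18)²=324, (-15)²=225
= [1369, 900, 4, 441, 441, 324, 225]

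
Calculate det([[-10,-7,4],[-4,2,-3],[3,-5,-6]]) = 557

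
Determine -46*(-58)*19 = 50692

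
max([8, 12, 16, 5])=16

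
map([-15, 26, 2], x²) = (-15)²=225, (26)²=676, (2)²=4
= [225, 676, 4]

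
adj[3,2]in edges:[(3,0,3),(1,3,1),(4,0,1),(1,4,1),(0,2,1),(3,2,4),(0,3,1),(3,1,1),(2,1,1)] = 4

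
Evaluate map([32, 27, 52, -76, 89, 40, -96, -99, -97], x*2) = 32*2=64, 27*2=54, 52*2=104, -76*2=-152, 89*2=178, 40*2=80, -96*2=-192, -99*2=-198, -97*2=-194
= [64, 54, 104, -152, 178, 80, -192, -198, -194]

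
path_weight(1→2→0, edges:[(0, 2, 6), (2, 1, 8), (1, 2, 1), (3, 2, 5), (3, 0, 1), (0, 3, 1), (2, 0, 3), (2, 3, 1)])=4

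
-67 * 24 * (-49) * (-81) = -6382152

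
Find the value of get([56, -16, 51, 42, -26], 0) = 56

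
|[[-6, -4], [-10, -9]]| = 14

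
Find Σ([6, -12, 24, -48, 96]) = 66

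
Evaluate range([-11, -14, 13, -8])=27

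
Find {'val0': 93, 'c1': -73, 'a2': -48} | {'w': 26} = {'val0': 93, 'c1': -73, 'a2': -48, 'w': 26}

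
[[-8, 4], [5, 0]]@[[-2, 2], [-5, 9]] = C[0][0] = (-8)*(-2) + (4)*(-5) = -4
C[0][1] = (-8)*(2) + (4)*(9) = 20
C[1][0] = (5)*(-2) + (0)*(-5) = -10
C[1][1] = (5)*(2) + (0)*(9) = 10
= [[-4, 20], [-10, 10]]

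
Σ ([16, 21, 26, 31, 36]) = 16 + 21 + 26 + 31 + 36
= 130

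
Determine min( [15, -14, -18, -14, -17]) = -18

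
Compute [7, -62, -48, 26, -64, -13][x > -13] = keep x where x > -13: 7✓, -62✗, -48✗, 26✓, -64✗, -13✗
= [7, 26]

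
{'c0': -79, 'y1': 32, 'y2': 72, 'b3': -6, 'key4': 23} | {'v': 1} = {'c0': -79, 'y1': 32, 'y2': 72, 'b3': -6, 'key4': 23, 'v': 1}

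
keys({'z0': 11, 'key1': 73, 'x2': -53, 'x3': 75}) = ['z0', 'key1', 'x2', 'x3']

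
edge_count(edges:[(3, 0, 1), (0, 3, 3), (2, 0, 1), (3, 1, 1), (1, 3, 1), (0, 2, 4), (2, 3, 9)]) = 7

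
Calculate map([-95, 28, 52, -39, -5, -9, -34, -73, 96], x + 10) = [-85, 38, 62, -29, 5, 1, -24, -63, 106]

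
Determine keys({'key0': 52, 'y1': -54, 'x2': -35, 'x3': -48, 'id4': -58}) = ['key0', 'y1', 'x2', 'x3', 'id4']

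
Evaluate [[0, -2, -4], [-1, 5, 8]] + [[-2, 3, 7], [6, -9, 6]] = [[-2, 1, 3], [5, -4, 14]]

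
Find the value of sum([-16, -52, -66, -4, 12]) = -126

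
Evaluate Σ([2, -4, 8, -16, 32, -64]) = 2 + -4 + 8 + -16 + 32 + -64
= -42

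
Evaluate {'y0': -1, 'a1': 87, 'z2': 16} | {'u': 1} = {'y0': -1, 'a1': 87, 'z2': 16, 'u': 1}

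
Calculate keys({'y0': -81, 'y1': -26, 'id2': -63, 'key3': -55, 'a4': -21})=['y0', 'y1', 'id2', 'key3', 'a4']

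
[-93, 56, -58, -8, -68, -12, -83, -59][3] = -8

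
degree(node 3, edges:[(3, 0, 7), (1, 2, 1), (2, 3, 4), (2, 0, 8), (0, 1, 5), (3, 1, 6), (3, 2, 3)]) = incident: (3,0), (2,3), (3,1), (3,2)
= 4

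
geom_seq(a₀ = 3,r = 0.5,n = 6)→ [3.0, 1.5, 0.75, 0.375, 0.1875, 0.09375]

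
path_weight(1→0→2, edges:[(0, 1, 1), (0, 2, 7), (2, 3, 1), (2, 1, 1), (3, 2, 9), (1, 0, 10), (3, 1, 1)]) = 17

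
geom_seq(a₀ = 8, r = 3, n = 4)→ [8, 24, 72, 216]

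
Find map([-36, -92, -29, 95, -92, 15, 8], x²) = [1296, 8464, 841, 9025, 8464, 225, 64]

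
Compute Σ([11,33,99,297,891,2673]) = 4004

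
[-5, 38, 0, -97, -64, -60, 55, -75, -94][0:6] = [-5, 38, 0, -97, -64, -60]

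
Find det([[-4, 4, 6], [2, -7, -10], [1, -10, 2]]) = (1)*(-4)*det([[-7, -10], [-10, 2]]) + (-1)*(4)*det([[2, -10], [1, 2]]) + (1)*(6)*det([[2, -7], [1, -10]])
= 456 + -56 + -78
= 322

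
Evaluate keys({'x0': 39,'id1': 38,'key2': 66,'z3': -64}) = ['x0', 'id1', 'key2', 'z3']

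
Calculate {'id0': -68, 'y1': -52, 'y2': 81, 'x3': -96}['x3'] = -96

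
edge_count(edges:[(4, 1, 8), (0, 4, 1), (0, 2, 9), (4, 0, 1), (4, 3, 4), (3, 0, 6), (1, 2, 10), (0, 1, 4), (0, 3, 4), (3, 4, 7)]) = 10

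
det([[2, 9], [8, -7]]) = (2)*(-7) - (9)*(8)
= -86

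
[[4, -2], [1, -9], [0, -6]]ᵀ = [[4, 1, 0], [-2, -9, -6]]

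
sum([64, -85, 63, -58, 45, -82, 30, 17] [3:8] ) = slice → [-58, 45, -82, 30, 17]
(-58) + 45 + (-82) + 30 + 17
= -48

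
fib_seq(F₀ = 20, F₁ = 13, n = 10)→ F_2 = F_1 + F_0 = 33
F_3 = F_2 + F_1 = 46
F_4 = F_3 + F_2 = 79
...
= [20, 13, 33, 46, 79, 125, 204, 329, 533, 862]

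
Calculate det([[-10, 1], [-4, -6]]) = 64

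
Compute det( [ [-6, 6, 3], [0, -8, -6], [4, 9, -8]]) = (1)*(-6)*det([[-8, -6], [9, -8]]) + (-1)*(6)*det([[0, -6], [4, -8]]) + (1)*(3)*det([[0, -8], [4, 9]])
= -708 + -144 + 96
= -756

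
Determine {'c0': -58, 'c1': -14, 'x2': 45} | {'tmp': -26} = {'c0': -58, 'c1': -14, 'x2': 45, 'tmp': -26}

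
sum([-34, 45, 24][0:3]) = slice → [-34, 45, 24]
(-34) + 45 + 24
= 35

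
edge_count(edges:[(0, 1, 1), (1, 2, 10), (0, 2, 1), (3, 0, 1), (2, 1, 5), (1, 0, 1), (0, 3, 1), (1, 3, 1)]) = 8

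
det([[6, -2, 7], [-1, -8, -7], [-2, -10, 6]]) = -790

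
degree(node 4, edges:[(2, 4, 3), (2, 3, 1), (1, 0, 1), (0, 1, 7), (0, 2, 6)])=1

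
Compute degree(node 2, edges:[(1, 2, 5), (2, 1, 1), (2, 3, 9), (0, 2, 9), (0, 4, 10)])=incident: (1,2), (2,1), (2,3), (0,2)
= 4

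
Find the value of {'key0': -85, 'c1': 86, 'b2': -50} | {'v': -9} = {'key0': -85, 'c1': 86, 'b2': -50, 'v': -9}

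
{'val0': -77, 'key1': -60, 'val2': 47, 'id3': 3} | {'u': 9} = {'val0': -77, 'key1': -60, 'val2': 47, 'id3': 3, 'u': 9}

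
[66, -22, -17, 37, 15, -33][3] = 37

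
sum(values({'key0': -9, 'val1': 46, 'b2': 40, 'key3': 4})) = 81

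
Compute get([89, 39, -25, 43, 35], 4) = 35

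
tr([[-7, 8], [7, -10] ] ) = diagonal: (-7) + (-10)
= -17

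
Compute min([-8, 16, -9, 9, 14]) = -9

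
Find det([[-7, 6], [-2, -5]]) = (-7)*(-5) - (6)*(-2)
= 47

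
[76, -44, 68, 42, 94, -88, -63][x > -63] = [76, -44, 68, 42, 94]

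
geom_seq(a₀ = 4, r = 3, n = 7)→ [4, 12, 36, 108, 324, 972, 2916]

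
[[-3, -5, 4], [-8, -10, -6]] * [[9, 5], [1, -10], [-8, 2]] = C[0][0] = (-3)*(9) + (-5)*(1) + (4)*(-8) = -64
C[0][1] = (-3)*(5) + (-5)*(-10) + (4)*(2) = 43
C[1][0] = (-8)*(9) + (-10)*(1) + (-6)*(-8) = -34
C[1][1] = (-8)*(5) + (-10)*(-10) + (-6)*(2) = 48
= [[-64, 43], [-34, 48]]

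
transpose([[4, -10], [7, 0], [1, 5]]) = [[4, 7, 1], [-10, 0, 5]]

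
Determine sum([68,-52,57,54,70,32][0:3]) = slice → [68, -52, 57]
68 + (-52) + 57
= 73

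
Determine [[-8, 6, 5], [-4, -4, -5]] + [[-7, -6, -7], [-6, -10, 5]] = [[-15, 0, -2], [-10, -14, 0]]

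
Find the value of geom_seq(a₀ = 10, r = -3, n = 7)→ [10, -30, 90, -270, 810, -2430, 7290]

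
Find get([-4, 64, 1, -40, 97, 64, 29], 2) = 1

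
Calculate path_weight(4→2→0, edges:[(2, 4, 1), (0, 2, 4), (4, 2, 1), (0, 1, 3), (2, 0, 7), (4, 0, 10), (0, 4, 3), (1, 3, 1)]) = 8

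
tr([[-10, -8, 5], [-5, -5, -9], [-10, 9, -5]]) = -20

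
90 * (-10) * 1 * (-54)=48600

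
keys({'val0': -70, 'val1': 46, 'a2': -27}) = ['val0', 'val1', 'a2']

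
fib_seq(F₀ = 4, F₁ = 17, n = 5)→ [4, 17, 21, 38, 59]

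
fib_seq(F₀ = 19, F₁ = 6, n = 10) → [19, 6, 25, 31, 56, 87, 143, 230, 373, 603]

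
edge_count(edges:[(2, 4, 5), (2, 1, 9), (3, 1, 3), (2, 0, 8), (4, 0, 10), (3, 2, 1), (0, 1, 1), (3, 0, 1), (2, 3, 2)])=9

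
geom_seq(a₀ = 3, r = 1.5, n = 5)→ a_0 = 3*1.5^0 = 3.0
a_1 = 3*1.5^1 = 4.5
a_2 = 3*1.5^2 = 6.75
...
= [3.0, 4.5, 6.75, 10.125, 15.1875]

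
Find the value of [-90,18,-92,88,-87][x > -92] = keep x where x > -92: -90✓, 18✓, -92✗, 88✓, -87✓
= [-90, 18, 88, -87]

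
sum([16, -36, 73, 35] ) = 16 + (-36) + 73 + 35
= 88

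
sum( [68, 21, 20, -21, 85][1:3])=41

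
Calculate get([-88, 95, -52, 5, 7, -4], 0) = -88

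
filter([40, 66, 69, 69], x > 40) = [66, 69, 69]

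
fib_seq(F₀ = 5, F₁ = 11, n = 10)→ F_2 = F_1 + F_0 = 16
F_3 = F_2 + F_1 = 27
F_4 = F_3 + F_2 = 43
...
= [5, 11, 16, 27, 43, 70, 113, 183, 296, 479]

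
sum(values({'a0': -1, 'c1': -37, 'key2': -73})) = -111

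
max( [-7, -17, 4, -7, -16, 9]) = 9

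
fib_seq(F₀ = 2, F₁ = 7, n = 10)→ [2, 7, 9, 16, 25, 41, 66, 107, 173, 280]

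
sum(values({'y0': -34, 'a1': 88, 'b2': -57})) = (-34) + 88 + (-57)
= -3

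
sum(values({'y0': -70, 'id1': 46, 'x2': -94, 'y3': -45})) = (-70) + 46 + (-94) + (-45)
= -163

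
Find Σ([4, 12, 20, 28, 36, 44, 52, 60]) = 4 + 12 + 20 + 28 + 36 + 44 + 52 + 60
= 256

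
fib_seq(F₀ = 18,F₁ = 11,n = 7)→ F_2 = F_1 + F_0 = 29
F_3 = F_2 + F_1 = 40
F_4 = F_3 + F_2 = 69
...
= [18, 11, 29, 40, 69, 109, 178]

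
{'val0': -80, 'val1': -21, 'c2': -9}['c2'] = -9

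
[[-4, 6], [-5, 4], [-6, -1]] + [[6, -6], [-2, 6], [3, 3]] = [[2, 0], [-7, 10], [-3, 2]]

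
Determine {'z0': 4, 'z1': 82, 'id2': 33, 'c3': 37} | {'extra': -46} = {'z0': 4, 'z1': 82, 'id2': 33, 'c3': 37, 'extra': -46}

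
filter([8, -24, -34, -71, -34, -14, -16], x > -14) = [8]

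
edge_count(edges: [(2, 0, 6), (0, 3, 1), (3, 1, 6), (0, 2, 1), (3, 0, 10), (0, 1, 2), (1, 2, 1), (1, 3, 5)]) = 8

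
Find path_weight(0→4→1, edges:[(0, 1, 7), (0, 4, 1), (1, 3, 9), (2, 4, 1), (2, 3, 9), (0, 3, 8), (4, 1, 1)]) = w(0→4)=1 + w(4→1)=1
= 2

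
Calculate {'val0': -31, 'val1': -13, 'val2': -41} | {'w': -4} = {'val0': -31, 'val1': -13, 'val2': -41, 'w': -4}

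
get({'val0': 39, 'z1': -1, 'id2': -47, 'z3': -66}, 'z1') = -1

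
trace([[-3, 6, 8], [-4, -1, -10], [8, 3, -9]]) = diagonal: (-3) + (-1) + (-9)
= -13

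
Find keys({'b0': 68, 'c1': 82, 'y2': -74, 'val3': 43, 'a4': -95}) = ['b0', 'c1', 'y2', 'val3', 'a4']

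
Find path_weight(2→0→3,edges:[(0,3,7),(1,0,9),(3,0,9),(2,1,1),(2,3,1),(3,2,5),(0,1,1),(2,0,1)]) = w(2→0)=1 + w(0→3)=7
= 8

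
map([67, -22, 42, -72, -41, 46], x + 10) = [77, -12, 52, -62, -31, 56]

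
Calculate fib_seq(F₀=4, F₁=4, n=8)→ F_2 = F_1 + F_0 = 8
F_3 = F_2 + F_1 = 12
F_4 = F_3 + F_2 = 20
...
= [4, 4, 8, 12, 20, 32, 52, 84]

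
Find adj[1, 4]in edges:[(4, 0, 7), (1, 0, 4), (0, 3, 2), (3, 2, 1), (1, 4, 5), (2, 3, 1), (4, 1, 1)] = 5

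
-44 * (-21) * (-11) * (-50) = 508200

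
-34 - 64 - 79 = -177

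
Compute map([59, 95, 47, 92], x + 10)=59+10=69, 95+10=105, 47+10=57, 92+10=102
= [69, 105, 57, 102]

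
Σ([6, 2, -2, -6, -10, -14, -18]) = 6 + 2 + (-2) + (-6) + (-10) + (-14) + (-18)
= -42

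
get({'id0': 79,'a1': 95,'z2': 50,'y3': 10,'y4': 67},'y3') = 10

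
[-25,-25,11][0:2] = [-25, -25]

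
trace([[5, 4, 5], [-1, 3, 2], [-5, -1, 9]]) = diagonal: 5 + 3 + 9
= 17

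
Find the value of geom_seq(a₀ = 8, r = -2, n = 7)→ [8, -16, 32, -64, 128, -256, 512]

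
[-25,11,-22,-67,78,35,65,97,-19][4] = 78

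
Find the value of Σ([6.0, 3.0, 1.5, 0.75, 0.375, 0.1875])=6.0 + 3.0 + 1.5 + 0.75 + 0.375 + 0.1875
= 11.8125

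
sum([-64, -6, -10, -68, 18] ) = -130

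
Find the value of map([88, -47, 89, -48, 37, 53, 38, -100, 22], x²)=(88)²=7744, (-47)²=2209, (89)²=7921, (-48)²=2304, (37)²=1369, (53)²=2809, (38)²=1444, (-100)²=10000, (22)²=484
= [7744, 2209, 7921, 2304, 1369, 2809, 1444, 10000, 484]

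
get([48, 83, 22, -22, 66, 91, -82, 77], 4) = 66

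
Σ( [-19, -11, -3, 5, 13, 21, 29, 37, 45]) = (-19) + (-11) + (-3) + 5 + 13 + 21 + 29 + 37 + 45
= 117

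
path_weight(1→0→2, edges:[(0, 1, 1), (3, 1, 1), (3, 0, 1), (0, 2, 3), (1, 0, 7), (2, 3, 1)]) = 10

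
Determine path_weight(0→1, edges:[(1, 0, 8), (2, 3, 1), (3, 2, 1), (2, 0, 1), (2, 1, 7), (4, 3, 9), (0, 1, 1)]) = 1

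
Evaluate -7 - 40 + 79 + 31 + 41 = 104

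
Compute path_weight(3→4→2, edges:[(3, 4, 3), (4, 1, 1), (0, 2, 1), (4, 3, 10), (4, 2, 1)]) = w(3→4)=3 + w(4→2)=1
= 4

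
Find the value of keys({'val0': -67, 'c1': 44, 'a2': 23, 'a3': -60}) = ['val0', 'c1', 'a2', 'a3']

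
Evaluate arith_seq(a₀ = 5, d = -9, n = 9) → [5, -4, -13, -22, -31, -40, -49, -58, -67]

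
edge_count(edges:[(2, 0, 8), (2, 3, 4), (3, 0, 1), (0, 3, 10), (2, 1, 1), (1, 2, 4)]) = 6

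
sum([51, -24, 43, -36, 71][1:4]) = slice → [-24, 43, -36]
(-24) + 43 + (-36)
= -17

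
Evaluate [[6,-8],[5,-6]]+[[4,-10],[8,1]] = [[10, -18], [13, -5]]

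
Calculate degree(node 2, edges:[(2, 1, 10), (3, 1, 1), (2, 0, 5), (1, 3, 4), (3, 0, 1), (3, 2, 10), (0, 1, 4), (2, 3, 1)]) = incident: (2,1), (2,0), (3,2), (2,3)
= 4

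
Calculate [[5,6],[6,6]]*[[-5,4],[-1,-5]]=C[0][0] = (5)*(-5) + (6)*(-1) = -31
C[0][1] = (5)*(4) + (6)*(-5) = -10
C[1][0] = (6)*(-5) + (6)*(-1) = -36
C[1][1] = (6)*(4) + (6)*(-5) = -6
= [[-31, -10], [-36, -6]]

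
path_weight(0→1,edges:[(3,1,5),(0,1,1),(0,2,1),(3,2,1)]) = w(0→1)=1
= 1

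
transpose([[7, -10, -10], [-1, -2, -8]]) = [[7, -1], [-10, -2], [-10, -8]]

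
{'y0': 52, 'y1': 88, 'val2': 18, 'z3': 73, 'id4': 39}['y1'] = 88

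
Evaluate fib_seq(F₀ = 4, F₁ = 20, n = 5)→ [4, 20, 24, 44, 68]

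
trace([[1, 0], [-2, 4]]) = 5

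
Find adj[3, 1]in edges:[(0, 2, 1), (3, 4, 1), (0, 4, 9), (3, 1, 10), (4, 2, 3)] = 10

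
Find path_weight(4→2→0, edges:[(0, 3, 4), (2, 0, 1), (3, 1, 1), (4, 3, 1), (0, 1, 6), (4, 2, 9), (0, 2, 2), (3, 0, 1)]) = w(4→2)=9 + w(2→0)=1
= 10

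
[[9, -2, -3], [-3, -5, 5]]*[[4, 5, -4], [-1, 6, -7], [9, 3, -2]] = C[0][0] = (9)*(4) + (-2)*(-1) + (-3)*(9) = 11
C[0][1] = (9)*(5) + (-2)*(6) + (-3)*(3) = 24
C[0][2] = (9)*(-4) + (-2)*(-7) + (-3)*(-2) = -16
C[1][0] = (-3)*(4) + (-5)*(-1) + (5)*(9) = 38
C[1][1] = (-3)*(5) + (-5)*(6) + (5)*(3) = -30
C[1][2] = (-3)*(-4) + (-5)*(-7) + (5)*(-2) = 37
= [[11, 24, -16], [38, -30, 37]]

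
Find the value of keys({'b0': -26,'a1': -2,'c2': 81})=['b0', 'a1', 'c2']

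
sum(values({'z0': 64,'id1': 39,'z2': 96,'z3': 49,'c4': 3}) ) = 64 + 39 + 96 + 49 + 3
= 251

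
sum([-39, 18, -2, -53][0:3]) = slice → [-39, 18, -2]
(-39) + 18 + (-2)
= -23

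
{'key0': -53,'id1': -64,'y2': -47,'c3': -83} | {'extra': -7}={'key0': -53, 'id1': -64, 'y2': -47, 'c3': -83, 'extra': -7}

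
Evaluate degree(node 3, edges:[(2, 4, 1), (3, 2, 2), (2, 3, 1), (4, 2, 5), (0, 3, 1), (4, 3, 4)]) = 4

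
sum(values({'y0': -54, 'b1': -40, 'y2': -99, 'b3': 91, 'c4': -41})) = (-54) + (-40) + (-99) + 91 + (-41)
= -143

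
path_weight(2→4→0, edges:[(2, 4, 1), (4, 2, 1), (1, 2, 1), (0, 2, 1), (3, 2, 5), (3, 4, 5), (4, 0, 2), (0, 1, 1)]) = 3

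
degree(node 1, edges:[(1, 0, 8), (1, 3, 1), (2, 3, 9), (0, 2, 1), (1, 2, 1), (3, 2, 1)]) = 3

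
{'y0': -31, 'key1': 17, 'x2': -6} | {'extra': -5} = {'y0': -31, 'key1': 17, 'x2': -6, 'extra': -5}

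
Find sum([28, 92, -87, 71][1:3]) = slice → [92, -87]
92 + (-87)
= 5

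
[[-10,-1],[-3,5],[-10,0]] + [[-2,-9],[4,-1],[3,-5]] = [[-12, -10], [1, 4], [-7, -5]]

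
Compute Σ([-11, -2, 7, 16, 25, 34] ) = (-11) + (-2) + 7 + 16 + 25 + 34
= 69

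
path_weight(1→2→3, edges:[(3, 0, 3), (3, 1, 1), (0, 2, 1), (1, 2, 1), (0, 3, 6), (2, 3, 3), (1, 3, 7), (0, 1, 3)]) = w(1→2)=1 + w(2→3)=3
= 4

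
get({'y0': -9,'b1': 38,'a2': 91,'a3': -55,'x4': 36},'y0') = -9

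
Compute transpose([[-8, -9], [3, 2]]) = [[-8, 3], [-9, 2]]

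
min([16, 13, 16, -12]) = -12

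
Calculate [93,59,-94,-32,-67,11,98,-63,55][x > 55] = [93, 59, 98]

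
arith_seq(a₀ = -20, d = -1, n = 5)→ a_0 = -20 + 0*-1 = -20
a_1 = -20 + 1*-1 = -21
a_2 = -20 + 2*-1 = -22
...
= [-20, -21, -22, -23, -24]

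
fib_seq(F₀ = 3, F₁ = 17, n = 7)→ [3, 17, 20, 37, 57, 94, 151]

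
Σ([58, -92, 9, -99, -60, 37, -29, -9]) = -185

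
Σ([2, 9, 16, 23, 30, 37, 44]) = 2 + 9 + 16 + 23 + 30 + 37 + 44
= 161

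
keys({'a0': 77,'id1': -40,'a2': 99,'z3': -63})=['a0', 'id1', 'a2', 'z3']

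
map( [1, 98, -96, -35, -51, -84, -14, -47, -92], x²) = [1, 9604, 9216, 1225, 2601, 7056, 196, 2209, 8464]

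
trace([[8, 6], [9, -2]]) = diagonal: 8 + (-2)
= 6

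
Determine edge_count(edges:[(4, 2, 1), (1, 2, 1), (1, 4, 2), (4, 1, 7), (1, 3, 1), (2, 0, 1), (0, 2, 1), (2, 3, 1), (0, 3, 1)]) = 9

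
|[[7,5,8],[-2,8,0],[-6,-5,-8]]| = (1)*(7)*det([[8, 0], [-5, -8]]) + (-1)*(5)*det([[-2, 0], [-6, -8]]) + (1)*(8)*det([[-2, 8], [-6, -5]])
= -448 + -80 + 464
= -64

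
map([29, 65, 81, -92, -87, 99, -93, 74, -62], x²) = (29)²=841, (65)²=4225, (81)²=6561, (-92)²=8464, (-87)²=7569, (99)²=9801, (-93)²=8649, (74)²=5476, (-62)²=3844
= [841, 4225, 6561, 8464, 7569, 9801, 8649, 5476, 3844]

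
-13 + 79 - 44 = 22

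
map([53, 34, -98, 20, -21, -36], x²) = [2809, 1156, 9604, 400, 441, 1296]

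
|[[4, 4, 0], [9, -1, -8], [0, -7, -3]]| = -104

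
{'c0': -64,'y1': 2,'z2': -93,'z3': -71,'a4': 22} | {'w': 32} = {'c0': -64, 'y1': 2, 'z2': -93, 'z3': -71, 'a4': 22, 'w': 32}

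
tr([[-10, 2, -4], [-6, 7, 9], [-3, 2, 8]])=5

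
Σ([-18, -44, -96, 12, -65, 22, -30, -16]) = -235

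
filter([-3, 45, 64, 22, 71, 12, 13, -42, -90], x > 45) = keep x where x > 45: -3✗, 45✗, 64✓, 22✗, 71✓, 12✗, 13✗, -42✗, -90✗
= [64, 71]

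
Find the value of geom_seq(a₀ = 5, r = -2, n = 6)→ [5, -10, 20, -40, 80, -160]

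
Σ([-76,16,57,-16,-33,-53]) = (-76) + 16 + 57 + (-16) + (-33) + (-53)
= -105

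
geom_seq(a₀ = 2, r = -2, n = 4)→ [2, -4, 8, -16]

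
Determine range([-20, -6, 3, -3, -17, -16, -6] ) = 23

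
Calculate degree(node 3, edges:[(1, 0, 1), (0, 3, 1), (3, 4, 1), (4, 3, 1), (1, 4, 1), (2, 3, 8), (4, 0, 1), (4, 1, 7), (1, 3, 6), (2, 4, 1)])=5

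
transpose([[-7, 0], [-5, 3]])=[[-7, -5], [0, 3]]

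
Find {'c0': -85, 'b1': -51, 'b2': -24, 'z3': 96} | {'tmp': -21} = {'c0': -85, 'b1': -51, 'b2': -24, 'z3': 96, 'tmp': -21}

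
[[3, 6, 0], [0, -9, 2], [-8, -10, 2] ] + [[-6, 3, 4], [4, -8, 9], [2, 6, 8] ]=[[-3, 9, 4], [4, -17, 11], [-6, -4, 10]]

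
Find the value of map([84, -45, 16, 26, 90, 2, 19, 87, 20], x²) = [7056, 2025, 256, 676, 8100, 4, 361, 7569, 400]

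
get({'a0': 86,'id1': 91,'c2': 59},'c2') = 59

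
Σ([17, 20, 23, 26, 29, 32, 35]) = 182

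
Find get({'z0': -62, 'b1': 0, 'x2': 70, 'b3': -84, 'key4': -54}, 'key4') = -54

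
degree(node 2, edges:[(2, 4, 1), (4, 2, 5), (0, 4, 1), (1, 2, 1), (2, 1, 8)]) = 4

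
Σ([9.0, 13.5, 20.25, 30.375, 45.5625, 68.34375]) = 187.03125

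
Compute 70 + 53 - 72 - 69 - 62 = -80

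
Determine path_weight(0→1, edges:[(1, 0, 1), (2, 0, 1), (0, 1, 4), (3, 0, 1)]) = w(0→1)=4
= 4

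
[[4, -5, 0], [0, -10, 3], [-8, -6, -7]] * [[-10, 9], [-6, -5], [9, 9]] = [[-10, 61], [87, 77], [53, -105]]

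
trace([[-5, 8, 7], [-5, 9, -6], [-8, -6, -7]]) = -3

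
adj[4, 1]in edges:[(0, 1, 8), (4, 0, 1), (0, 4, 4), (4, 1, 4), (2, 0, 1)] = 4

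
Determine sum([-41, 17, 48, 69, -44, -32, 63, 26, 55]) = (-41) + 17 + 48 + 69 + (-44) + (-32) + 63 + 26 + 55
= 161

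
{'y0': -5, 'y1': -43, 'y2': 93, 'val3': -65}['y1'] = -43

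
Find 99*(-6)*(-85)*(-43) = -2171070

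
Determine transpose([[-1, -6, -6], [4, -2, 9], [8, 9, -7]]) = [[-1, 4, 8], [-6, -2, 9], [-6, 9, -7]]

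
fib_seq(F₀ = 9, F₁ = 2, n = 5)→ [9, 2, 11, 13, 24]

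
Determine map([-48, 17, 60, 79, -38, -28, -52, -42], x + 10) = -48+10=-38, 17+10=27, 60+10=70, 79+10=89, -38+10=-28, -28+10=-18, -52+10=-42, -42+10=-32
= [-38, 27, 70, 89, -28, -18, -42, -32]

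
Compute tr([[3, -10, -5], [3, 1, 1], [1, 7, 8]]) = 12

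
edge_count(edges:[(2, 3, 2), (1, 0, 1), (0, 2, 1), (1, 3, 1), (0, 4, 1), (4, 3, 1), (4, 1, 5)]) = 7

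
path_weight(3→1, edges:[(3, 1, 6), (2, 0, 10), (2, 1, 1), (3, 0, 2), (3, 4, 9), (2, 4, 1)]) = w(3→1)=6
= 6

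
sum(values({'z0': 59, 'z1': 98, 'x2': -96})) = 59 + 98 + (-96)
= 61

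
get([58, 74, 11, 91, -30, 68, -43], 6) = -43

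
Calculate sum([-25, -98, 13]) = (-25) + (-98) + 13
= -110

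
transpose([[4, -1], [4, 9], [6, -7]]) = [[4, 4, 6], [-1, 9, -7]]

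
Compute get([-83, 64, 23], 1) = 64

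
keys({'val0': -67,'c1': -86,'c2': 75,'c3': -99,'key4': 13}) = ['val0', 'c1', 'c2', 'c3', 'key4']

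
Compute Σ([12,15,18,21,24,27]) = 117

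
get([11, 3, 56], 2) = 56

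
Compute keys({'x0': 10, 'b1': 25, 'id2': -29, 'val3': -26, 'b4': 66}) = ['x0', 'b1', 'id2', 'val3', 'b4']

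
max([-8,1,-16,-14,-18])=1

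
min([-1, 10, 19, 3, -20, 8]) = -20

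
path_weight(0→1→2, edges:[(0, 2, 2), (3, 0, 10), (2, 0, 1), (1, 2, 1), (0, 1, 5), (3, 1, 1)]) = w(0→1)=5 + w(1→2)=1
= 6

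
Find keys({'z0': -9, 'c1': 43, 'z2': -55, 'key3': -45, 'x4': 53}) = ['z0', 'c1', 'z2', 'key3', 'x4']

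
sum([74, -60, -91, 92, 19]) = 74 + (-60) + (-91) + 92 + 19
= 34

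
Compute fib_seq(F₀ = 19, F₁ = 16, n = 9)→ F_2 = F_1 + F_0 = 35
F_3 = F_2 + F_1 = 51
F_4 = F_3 + F_2 = 86
...
= [19, 16, 35, 51, 86, 137, 223, 360, 583]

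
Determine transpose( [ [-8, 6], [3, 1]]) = [[-8, 3], [6, 1]]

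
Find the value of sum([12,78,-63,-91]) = -64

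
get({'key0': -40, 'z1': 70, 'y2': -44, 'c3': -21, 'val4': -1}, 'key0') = -40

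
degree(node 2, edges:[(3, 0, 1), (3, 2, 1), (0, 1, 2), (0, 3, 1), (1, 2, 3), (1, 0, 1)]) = incident: (3,2), (1,2)
= 2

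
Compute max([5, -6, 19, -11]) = 19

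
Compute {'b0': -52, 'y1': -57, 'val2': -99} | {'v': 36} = {'b0': -52, 'y1': -57, 'val2': -99, 'v': 36}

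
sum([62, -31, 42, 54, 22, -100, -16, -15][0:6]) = 49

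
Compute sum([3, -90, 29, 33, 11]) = -14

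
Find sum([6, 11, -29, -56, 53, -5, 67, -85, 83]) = 6 + 11 + (-29) + (-56) + 53 + (-5) + 67 + (-85) + 83
= 45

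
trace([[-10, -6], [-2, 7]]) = -3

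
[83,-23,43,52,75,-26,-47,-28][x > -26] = [83, -23, 43, 52, 75]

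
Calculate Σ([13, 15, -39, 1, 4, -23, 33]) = 4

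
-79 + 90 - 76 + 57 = -8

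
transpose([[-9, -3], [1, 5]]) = [[-9, 1], [-3, 5]]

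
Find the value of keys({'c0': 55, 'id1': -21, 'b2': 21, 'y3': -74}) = ['c0', 'id1', 'b2', 'y3']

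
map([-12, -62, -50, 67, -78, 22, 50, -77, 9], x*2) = -12*2=-24, -62*2=-124, -50*2=-100, 67*2=134, -78*2=-156, 22*2=44, 50*2=100, -77*2=-154, 9*2=18
= [-24, -124, -100, 134, -156, 44, 100, -154, 18]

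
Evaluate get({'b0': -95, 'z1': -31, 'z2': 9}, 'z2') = 9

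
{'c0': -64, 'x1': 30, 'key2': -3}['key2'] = -3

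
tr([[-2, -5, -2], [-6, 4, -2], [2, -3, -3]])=-1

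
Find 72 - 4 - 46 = 22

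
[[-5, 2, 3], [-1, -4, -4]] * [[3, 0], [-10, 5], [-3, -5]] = [[-44, -5], [49, 0]]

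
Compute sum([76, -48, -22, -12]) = -6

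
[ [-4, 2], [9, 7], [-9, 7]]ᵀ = [[-4, 9, -9], [2, 7, 7]]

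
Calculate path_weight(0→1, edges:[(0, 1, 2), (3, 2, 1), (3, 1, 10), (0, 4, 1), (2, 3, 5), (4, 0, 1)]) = w(0→1)=2
= 2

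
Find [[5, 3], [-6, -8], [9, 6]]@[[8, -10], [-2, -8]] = C[0][0] = (5)*(8) + (3)*(-2) = 34
C[0][1] = (5)*(-10) + (3)*(-8) = -74
C[1][0] = (-6)*(8) + (-8)*(-2) = -32
C[1][1] = (-6)*(-10) + (-8)*(-8) = 124
C[2][0] = (9)*(8) + (6)*(-2) = 60
C[2][1] = (9)*(-10) + (6)*(-8) = -138
= [[34, -74], [-32, 124], [60, -138]]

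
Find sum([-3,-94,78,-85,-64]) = (-3) + (-94) + 78 + (-85) + (-64)
= -168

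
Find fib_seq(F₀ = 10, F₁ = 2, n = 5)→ F_2 = F_1 + F_0 = 12
F_3 = F_2 + F_1 = 14
F_4 = F_3 + F_2 = 26
= [10, 2, 12, 14, 26]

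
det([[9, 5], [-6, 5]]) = 75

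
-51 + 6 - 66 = -111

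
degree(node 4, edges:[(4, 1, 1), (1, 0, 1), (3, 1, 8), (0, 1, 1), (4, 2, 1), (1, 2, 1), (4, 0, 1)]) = 3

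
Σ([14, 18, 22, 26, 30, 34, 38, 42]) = 14 + 18 + 22 + 26 + 30 + 34 + 38 + 42
= 224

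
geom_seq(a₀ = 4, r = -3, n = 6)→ [4, -12, 36, -108, 324, -972]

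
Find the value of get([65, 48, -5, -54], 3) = -54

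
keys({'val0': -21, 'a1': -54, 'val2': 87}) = ['val0', 'a1', 'val2']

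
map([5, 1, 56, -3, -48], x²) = (5)²=25, (1)²=1, (56)²=3136, (-3)²=9, (-48)²=2304
= [25, 1, 3136, 9, 2304]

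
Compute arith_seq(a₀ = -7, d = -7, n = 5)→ a_0 = -7 + 0*-7 = -7
a_1 = -7 + 1*-7 = -14
a_2 = -7 + 2*-7 = -21
...
= [-7, -14, -21, -28, -35]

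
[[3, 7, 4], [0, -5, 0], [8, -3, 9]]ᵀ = [[3, 0, 8], [7, -5, -3], [4, 0, 9]]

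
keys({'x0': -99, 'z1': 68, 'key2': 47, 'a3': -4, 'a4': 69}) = ['x0', 'z1', 'key2', 'a3', 'a4']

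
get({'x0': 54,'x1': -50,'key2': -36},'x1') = -50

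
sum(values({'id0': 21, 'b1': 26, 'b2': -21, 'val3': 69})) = 21 + 26 + (-21) + 69
= 95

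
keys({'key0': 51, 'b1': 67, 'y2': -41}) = ['key0', 'b1', 'y2']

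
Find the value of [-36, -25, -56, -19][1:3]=[-25, -56]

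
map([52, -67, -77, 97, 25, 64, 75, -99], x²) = (52)²=2704, (-67)²=4489, (-77)²=5929, (97)²=9409, (25)²=625, (64)²=4096, (75)²=5625, (-99)²=9801
= [2704, 4489, 5929, 9409, 625, 4096, 5625, 9801]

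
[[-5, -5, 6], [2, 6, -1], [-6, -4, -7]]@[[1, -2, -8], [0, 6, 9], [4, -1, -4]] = [[19, -26, -29], [-2, 33, 42], [-34, -5, 40]]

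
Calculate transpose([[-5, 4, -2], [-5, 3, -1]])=[[-5, -5], [4, 3], [-2, -1]]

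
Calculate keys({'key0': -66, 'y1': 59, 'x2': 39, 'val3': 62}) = ['key0', 'y1', 'x2', 'val3']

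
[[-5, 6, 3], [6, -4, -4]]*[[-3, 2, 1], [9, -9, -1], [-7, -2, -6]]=C[0][0] = (-5)*(-3) + (6)*(9) + (3)*(-7) = 48
C[0][1] = (-5)*(2) + (6)*(-9) + (3)*(-2) = -70
C[0][2] = (-5)*(1) + (6)*(-1) + (3)*(-6) = -29
C[1][0] = (6)*(-3) + (-4)*(9) + (-4)*(-7) = -26
C[1][1] = (6)*(2) + (-4)*(-9) + (-4)*(-2) = 56
C[1][2] = (6)*(1) + (-4)*(-1) + (-4)*(-6) = 34
= [[48, -70, -29], [-26, 56, 34]]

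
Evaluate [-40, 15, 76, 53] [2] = 76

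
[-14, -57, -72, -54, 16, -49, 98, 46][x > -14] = [16, 98, 46]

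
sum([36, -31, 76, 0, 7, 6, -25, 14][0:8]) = slice → [36, -31, 76, 0, 7, 6, -25, 14]
36 + (-31) + 76 + 0 + 7 + 6 + (-25) + 14
= 83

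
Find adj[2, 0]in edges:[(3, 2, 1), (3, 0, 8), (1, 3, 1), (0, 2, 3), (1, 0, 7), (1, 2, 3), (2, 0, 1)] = 1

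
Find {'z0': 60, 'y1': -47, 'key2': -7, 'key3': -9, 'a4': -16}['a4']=-16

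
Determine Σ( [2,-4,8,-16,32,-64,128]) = 2 + -4 + 8 + -16 + 32 + -64 + 128
= 86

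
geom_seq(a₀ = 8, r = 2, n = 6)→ [8, 16, 32, 64, 128, 256]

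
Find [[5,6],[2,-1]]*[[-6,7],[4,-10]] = [[-6, -25], [-16, 24]]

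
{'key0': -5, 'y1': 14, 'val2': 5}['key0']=-5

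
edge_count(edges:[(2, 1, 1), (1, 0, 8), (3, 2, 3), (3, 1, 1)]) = 4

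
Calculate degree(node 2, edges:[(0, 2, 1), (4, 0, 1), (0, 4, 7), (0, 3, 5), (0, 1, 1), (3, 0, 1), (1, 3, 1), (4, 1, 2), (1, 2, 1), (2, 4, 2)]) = incident: (0,2), (1,2), (2,4)
= 3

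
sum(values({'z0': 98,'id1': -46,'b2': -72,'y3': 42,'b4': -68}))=-46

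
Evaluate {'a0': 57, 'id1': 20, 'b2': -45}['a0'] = 57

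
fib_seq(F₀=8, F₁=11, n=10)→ F_2 = F_1 + F_0 = 19
F_3 = F_2 + F_1 = 30
F_4 = F_3 + F_2 = 49
...
= [8, 11, 19, 30, 49, 79, 128, 207, 335, 542]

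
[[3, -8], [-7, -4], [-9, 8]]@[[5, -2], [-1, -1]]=[[23, 2], [-31, 18], [-53, 10]]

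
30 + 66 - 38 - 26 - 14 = 18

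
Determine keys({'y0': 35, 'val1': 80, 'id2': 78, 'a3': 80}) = ['y0', 'val1', 'id2', 'a3']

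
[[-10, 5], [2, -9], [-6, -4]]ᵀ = [[-10, 2, -6], [5, -9, -4]]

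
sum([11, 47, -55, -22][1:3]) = slice → [47, -55]
47 + (-55)
= -8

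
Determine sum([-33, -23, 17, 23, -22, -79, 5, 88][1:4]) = 17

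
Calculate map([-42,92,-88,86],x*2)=-42*2=-84, 92*2=184, -88*2=-176, 86*2=172
= [-84, 184, -176, 172]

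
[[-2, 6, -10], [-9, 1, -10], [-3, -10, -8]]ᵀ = [[-2, -9, -3], [6, 1, -10], [-10, -10, -8]]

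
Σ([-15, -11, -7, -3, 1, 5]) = (-15) + (-11) + (-7) + (-3) + 1 + 5
= -30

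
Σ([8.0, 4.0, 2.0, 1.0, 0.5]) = 15.5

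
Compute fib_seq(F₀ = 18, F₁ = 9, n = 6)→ [18, 9, 27, 36, 63, 99]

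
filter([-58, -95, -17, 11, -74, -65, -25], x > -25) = [-17, 11]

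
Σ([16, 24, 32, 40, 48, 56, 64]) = 280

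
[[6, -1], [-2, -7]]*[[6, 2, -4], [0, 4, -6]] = [[36, 8, -18], [-12, -32, 50]]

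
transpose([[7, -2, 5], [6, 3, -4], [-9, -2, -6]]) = [[7, 6, -9], [-2, 3, -2], [5, -4, -6]]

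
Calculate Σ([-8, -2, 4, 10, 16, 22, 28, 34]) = (-8) + (-2) + 4 + 10 + 16 + 22 + 28 + 34
= 104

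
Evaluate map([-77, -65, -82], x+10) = -77+10=-67, -65+10=-55, -82+10=-72
= [-67, -55, -72]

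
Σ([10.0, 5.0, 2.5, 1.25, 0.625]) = 10.0 + 5.0 + 2.5 + 1.25 + 0.625
= 19.375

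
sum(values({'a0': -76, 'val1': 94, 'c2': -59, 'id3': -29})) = -70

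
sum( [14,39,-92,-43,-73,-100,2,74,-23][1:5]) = slice → [39, -92, -43, -73]
39 + (-92) + (-43) + (-73)
= -169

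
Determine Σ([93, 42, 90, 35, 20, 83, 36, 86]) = 485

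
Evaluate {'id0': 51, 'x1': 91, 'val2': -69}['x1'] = 91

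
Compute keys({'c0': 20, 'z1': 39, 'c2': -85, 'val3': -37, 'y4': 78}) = ['c0', 'z1', 'c2', 'val3', 'y4']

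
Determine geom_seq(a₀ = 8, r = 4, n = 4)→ a_0 = 8*4^0 = 8
a_1 = 8*4^1 = 32
a_2 = 8*4^2 = 128
...
= [8, 32, 128, 512]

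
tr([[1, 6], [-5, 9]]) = diagonal: 1 + 9
= 10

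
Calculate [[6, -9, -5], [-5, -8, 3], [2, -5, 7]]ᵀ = [[6, -5, 2], [-9, -8, -5], [-5, 3, 7]]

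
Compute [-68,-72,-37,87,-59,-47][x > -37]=[87]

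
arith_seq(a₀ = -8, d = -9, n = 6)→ a_0 = -8 + 0*-9 = -8
a_1 = -8 + 1*-9 = -17
a_2 = -8 + 2*-9 = -26
...
= [-8, -17, -26, -35, -44, -53]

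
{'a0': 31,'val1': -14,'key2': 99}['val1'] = -14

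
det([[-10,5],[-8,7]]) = (-10)*(7) - (5)*(-8)
= -30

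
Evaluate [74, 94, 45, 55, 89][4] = 89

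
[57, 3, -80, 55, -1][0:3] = [57, 3, -80]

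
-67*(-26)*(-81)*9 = -1269918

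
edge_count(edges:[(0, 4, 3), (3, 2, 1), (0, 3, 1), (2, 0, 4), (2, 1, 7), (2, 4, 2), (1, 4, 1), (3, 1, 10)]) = 8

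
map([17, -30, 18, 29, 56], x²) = (17)²=289, (-30)²=900, (18)²=324, (29)²=841, (56)²=3136
= [289, 900, 324, 841, 3136]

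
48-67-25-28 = -72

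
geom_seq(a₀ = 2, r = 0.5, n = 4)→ [2.0, 1.0, 0.5, 0.25]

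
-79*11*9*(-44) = 344124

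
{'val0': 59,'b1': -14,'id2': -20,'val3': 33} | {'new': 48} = {'val0': 59, 'b1': -14, 'id2': -20, 'val3': 33, 'new': 48}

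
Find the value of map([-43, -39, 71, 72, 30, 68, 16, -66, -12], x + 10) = -43+10=-33, -39+10=-29, 71+10=81, 72+10=82, 30+10=40, 68+10=78, 16+10=26, -66+10=-56, -12+10=-2
= [-33, -29, 81, 82, 40, 78, 26, -56, -2]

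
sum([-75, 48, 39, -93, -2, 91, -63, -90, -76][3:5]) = slice → [-93, -2]
(-93) + (-2)
= -95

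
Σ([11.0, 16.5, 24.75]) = 11.0 + 16.5 + 24.75
= 52.25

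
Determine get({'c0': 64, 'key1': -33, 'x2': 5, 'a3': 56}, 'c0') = 64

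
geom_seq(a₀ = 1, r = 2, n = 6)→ [1, 2, 4, 8, 16, 32]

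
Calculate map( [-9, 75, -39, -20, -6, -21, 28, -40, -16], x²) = [81, 5625, 1521, 400, 36, 441, 784, 1600, 256]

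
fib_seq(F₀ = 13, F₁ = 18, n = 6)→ [13, 18, 31, 49, 80, 129]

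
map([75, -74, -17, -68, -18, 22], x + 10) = [85, -64, -7, -58, -8, 32]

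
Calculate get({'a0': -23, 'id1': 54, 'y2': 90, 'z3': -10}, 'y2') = 90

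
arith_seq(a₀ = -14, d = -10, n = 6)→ a_0 = -14 + 0*-10 = -14
a_1 = -14 + 1*-10 = -24
a_2 = -14 + 2*-10 = -34
...
= [-14, -24, -34, -44, -54, -64]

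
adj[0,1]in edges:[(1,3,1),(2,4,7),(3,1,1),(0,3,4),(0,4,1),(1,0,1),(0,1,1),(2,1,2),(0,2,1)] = 1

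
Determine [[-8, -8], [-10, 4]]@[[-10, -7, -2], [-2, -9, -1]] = C[0][0] = (-8)*(-10) + (-8)*(-2) = 96
C[0][1] = (-8)*(-7) + (-8)*(-9) = 128
C[0][2] = (-8)*(-2) + (-8)*(-1) = 24
C[1][0] = (-10)*(-10) + (4)*(-2) = 92
C[1][1] = (-10)*(-7) + (4)*(-9) = 34
C[1][2] = (-10)*(-2) + (4)*(-1) = 16
= [[96, 128, 24], [92, 34, 16]]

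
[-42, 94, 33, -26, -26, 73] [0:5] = [-42, 94, 33, -26, -26]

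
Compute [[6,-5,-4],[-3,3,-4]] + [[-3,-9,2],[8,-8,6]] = [[3, -14, -2], [5, -5, 2]]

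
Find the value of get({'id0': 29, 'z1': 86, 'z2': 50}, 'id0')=29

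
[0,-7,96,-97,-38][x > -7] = [0, 96]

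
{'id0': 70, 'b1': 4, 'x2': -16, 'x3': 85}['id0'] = 70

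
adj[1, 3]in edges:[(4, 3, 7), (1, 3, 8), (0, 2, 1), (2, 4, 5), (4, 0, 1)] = 8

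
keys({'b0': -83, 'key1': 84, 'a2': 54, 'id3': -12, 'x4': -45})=['b0', 'key1', 'a2', 'id3', 'x4']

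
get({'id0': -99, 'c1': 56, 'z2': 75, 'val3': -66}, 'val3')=-66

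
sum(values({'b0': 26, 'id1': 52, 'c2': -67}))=26 + 52 + (-67)
= 11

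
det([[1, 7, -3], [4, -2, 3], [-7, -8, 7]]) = (1)*(1)*det([[-2, 3], [-8, 7]]) + (-1)*(7)*det([[4, 3], [-7, 7]]) + (1)*(-3)*det([[4, -2], [-7, -8]])
= 10 + -343 + 138
= -195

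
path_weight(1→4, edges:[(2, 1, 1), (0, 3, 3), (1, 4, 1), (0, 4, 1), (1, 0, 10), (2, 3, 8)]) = w(1→4)=1
= 1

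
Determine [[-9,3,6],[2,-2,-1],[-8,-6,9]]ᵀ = [[-9, 2, -8], [3, -2, -6], [6, -1, 9]]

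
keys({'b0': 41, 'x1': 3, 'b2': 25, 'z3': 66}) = ['b0', 'x1', 'b2', 'z3']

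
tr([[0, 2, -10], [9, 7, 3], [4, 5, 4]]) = 11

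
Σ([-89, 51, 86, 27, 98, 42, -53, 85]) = 247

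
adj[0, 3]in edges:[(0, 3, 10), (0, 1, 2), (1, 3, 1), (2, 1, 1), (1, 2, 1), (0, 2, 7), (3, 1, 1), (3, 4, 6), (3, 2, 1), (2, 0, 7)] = 10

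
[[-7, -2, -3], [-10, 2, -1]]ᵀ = [[-7, -10], [-2, 2], [-3, -1]]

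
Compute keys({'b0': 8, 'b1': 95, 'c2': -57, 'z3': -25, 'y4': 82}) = ['b0', 'b1', 'c2', 'z3', 'y4']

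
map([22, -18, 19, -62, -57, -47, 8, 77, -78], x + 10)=[32, -8, 29, -52, -47, -37, 18, 87, -68]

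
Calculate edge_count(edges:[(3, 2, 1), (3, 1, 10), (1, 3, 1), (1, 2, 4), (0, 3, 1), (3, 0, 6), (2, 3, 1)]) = 7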